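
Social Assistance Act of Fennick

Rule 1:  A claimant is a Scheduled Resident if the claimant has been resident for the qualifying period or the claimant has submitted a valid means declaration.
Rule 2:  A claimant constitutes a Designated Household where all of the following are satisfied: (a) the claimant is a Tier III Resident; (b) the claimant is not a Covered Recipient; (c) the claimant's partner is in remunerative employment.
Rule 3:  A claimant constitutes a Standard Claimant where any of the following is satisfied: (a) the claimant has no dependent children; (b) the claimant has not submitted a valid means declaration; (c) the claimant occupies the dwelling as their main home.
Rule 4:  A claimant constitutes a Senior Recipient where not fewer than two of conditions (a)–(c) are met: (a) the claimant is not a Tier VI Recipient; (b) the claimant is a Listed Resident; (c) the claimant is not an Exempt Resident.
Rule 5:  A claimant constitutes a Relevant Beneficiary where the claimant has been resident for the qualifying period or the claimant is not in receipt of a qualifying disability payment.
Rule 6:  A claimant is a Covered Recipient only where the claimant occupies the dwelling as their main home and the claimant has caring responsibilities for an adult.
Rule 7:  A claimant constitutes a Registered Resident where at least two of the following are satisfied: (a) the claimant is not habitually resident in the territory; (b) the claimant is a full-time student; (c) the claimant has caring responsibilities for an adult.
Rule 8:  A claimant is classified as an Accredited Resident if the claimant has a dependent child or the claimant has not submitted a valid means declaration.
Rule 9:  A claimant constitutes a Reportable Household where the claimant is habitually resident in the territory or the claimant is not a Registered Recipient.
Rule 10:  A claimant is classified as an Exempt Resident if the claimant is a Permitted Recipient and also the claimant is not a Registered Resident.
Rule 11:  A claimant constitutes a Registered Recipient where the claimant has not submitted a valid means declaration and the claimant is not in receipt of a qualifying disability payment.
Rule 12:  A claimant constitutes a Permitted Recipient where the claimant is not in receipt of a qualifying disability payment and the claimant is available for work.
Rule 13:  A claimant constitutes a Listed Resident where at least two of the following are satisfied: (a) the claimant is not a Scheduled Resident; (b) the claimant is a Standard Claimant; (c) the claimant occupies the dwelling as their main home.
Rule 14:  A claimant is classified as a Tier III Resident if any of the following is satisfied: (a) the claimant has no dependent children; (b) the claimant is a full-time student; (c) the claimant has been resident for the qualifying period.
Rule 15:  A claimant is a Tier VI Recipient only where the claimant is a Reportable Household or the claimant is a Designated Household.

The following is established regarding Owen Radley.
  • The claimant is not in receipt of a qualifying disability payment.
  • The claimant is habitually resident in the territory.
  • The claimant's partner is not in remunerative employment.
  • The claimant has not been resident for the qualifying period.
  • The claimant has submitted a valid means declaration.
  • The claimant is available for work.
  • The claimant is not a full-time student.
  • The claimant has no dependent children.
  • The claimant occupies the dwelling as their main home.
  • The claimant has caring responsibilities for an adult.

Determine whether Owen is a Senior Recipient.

No

rule 11 — Registered Recipient: [the claimant has not submitted a valid means declaration? no] AND [the claimant is not in receipt of a qualifying disability payment? yes] → not satisfied.
rule 9 — Reportable Household: [the claimant is habitually resident in the territory? yes] OR [not a Registered Recipient (rule 11)? yes] → satisfied.
rule 14 — Tier III Resident: [the claimant has no dependent children? yes] OR [the claimant is a full-time student? no] OR [the claimant has been resident for the qualifying period? no] → satisfied.
rule 6 — Covered Recipient: [the claimant occupies the dwelling as their main home? yes] AND [the claimant has caring responsibilities for an adult? yes] → satisfied.
rule 2 — Designated Household: [Tier III Resident (rule 14)? yes] AND [not a Covered Recipient (rule 6)? no] AND [the claimant's partner is in remunerative employment? no] → not satisfied.
rule 15 — Tier VI Recipient: [Reportable Household (rule 9)? yes] OR [Designated Household (rule 2)? no] → satisfied.
rule 1 — Scheduled Resident: [the claimant has been resident for the qualifying period? no] OR [the claimant has submitted a valid means declaration? yes] → satisfied.
rule 3 — Standard Claimant: [the claimant has no dependent children? yes] OR [the claimant has not submitted a valid means declaration? no] OR [the claimant occupies the dwelling as their main home? yes] → satisfied.
rule 13 — Listed Resident: not a Scheduled Resident (rule 1)? no; Standard Claimant (rule 3)? yes; the claimant occupies the dwelling as their main home? yes — 2 of 3 hold (need ≥2) → satisfied.
rule 12 — Permitted Recipient: [the claimant is not in receipt of a qualifying disability payment? yes] AND [the claimant is available for work? yes] → satisfied.
rule 7 — Registered Resident: the claimant is not habitually resident in the territory? no; the claimant is a full-time student? no; the claimant has caring responsibilities for an adult? yes — 1 of 3 hold (need ≥2) → not satisfied.
rule 10 — Exempt Resident: [Permitted Recipient (rule 12)? yes] AND [not a Registered Resident (rule 7)? yes] → satisfied.
rule 4 — Senior Recipient: not a Tier VI Recipient (rule 15)? no; Listed Resident (rule 13)? yes; not an Exempt Resident (rule 10)? no — 1 of 3 hold (need ≥2) → not satisfied.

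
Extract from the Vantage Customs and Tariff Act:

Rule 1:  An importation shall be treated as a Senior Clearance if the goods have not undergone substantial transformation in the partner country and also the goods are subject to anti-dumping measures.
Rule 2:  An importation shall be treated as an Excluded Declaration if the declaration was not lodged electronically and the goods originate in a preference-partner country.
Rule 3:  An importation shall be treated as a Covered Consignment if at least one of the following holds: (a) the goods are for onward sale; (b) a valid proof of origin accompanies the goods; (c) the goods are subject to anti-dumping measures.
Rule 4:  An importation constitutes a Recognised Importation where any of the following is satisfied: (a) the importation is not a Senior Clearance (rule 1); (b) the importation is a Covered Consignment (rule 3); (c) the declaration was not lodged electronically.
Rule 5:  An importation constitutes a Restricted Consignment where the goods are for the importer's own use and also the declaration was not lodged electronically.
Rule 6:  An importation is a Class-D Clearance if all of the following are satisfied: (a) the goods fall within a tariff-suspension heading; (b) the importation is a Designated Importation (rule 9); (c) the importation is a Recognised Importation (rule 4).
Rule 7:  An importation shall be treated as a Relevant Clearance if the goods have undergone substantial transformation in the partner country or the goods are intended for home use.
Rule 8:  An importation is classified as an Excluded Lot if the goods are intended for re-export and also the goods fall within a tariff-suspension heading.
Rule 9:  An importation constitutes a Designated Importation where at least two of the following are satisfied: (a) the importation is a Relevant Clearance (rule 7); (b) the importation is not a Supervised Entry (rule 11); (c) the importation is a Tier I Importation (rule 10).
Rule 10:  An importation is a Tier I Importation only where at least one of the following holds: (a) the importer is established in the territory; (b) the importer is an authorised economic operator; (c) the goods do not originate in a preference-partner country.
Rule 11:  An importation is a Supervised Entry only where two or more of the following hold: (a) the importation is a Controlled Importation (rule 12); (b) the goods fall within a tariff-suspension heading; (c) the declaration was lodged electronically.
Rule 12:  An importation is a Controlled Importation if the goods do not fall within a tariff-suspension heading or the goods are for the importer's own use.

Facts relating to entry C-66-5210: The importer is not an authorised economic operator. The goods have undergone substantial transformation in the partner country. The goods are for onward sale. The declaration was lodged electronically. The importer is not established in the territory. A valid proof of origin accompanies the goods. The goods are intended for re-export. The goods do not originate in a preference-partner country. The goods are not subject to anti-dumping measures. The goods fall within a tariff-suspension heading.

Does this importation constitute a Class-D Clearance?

Under rule 7: the goods have undergone substantial transformation in the partner country? yes; or the goods are intended for home use? no. So the importation is a Relevant Clearance.
Under rule 12: the goods do not fall within a tariff-suspension heading? no; or the goods are for the importer's own use? no. So the importation is not a Controlled Importation.
Under rule 11: Controlled Importation (rule 12)? no; the goods fall within a tariff-suspension heading? yes; the declaration was lodged electronically? yes — 2 of 3 hold (need ≥2) → satisfied.
Under rule 10: the importer is established in the territory? no; or the importer is an authorised economic operator? no; or the goods do not originate in a preference-partner country? yes. So the importation is a Tier I Importation.
Under rule 9: Relevant Clearance (rule 7)? yes; not a Supervised Entry (rule 11)? no; Tier I Importation (rule 10)? yes — 2 of 3 hold (need ≥2) → satisfied.
Under rule 1: the goods have not undergone substantial transformation in the partner country? no; and the goods are subject to anti-dumping measures? no. So the importation is not a Senior Clearance.
Under rule 3: the goods are for onward sale? yes; or a valid proof of origin accompanies the goods? yes; or the goods are subject to anti-dumping measures? no. So the importation is a Covered Consignment.
Under rule 4: not a Senior Clearance (rule 1)? yes; or Covered Consignment (rule 3)? yes; or the declaration was not lodged electronically? no. So the importation is a Recognised Importation.
Under rule 6: the goods fall within a tariff-suspension heading? yes; and Designated Importation (rule 9)? yes; and Recognised Importation (rule 4)? yes. So the importation is a Class-D Clearance.

Yes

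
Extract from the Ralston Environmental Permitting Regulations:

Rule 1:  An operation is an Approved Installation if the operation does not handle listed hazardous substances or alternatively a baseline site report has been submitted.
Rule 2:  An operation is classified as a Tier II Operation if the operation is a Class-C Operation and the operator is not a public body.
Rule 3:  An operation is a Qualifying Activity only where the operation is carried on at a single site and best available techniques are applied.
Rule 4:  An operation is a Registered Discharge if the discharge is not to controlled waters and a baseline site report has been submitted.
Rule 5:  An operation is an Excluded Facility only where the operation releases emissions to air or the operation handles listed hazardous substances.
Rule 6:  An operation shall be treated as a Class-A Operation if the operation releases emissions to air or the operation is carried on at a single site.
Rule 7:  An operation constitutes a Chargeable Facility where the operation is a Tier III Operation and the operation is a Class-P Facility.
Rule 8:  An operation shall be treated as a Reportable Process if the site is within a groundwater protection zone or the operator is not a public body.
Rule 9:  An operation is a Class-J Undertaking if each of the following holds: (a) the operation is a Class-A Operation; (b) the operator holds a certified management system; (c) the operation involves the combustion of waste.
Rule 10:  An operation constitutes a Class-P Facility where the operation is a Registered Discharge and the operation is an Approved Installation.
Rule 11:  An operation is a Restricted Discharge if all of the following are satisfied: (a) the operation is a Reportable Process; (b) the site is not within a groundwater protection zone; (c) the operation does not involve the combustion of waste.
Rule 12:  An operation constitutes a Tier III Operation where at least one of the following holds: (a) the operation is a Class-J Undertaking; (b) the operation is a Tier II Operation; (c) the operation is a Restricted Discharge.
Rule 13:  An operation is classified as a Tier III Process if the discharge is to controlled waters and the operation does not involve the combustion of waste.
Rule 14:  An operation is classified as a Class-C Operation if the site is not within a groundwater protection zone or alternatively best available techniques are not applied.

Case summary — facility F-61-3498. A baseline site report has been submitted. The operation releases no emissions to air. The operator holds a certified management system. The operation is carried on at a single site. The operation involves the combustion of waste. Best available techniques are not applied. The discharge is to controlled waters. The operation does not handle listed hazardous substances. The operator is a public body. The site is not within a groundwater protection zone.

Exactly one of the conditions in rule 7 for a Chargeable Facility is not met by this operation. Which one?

Class-P Facility

rule 6 — Class-A Operation: [the operation releases emissions to air? no] OR [the operation is carried on at a single site? yes] → satisfied.
rule 9 — Class-J Undertaking: [Class-A Operation (rule 6)? yes] AND [the operator holds a certified management system? yes] AND [the operation involves the combustion of waste? yes] → satisfied.
rule 14 — Class-C Operation: [the site is not within a groundwater protection zone? yes] OR [best available techniques are not applied? yes] → satisfied.
rule 2 — Tier II Operation: [Class-C Operation (rule 14)? yes] AND [the operator is not a public body? no] → not satisfied.
rule 8 — Reportable Process: [the site is within a groundwater protection zone? no] OR [the operator is not a public body? no] → not satisfied.
rule 11 — Restricted Discharge: [Reportable Process (rule 8)? no] AND [the site is not within a groundwater protection zone? yes] AND [the operation does not involve the combustion of waste? no] → not satisfied.
rule 12 — Tier III Operation: [Class-J Undertaking (rule 9)? yes] OR [Tier II Operation (rule 2)? no] OR [Restricted Discharge (rule 11)? no] → satisfied.
rule 4 — Registered Discharge: [the discharge is not to controlled waters? no] AND [a baseline site report has been submitted? yes] → not satisfied.
rule 1 — Approved Installation: [the operation does not handle listed hazardous substances? yes] OR [a baseline site report has been submitted? yes] → satisfied.
rule 10 — Class-P Facility: [Registered Discharge (rule 4)? no] AND [Approved Installation (rule 1)? yes] → not satisfied.
rule 7 — Chargeable Facility: [Tier III Operation (rule 12)? yes] AND [Class-P Facility (rule 10)? no] → not satisfied.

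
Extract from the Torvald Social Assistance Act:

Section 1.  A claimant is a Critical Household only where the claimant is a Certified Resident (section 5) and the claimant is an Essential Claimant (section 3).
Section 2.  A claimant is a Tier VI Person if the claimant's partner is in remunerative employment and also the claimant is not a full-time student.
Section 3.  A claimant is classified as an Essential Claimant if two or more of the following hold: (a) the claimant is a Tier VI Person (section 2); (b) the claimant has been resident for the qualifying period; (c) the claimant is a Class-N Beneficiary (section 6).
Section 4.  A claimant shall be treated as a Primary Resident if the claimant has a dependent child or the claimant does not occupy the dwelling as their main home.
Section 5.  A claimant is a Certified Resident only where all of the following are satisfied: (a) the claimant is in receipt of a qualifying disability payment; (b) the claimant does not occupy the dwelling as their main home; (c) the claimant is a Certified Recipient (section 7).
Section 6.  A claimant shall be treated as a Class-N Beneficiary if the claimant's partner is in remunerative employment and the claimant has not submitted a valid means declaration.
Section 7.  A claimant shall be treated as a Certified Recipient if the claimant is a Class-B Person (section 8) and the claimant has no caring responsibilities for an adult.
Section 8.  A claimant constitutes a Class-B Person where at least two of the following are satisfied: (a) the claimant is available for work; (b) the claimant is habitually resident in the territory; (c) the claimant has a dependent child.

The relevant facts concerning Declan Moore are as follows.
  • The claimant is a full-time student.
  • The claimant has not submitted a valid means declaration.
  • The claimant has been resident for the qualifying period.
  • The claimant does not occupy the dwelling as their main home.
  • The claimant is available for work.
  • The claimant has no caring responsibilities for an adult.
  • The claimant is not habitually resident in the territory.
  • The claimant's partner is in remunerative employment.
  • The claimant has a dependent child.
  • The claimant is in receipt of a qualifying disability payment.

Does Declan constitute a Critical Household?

Yes

section 8 — Class-B Person: the claimant is available for work? yes; the claimant is habitually resident in the territory? no; the claimant has a dependent child? yes — 2 of 3 hold (need ≥2) → satisfied.
section 7 — Certified Recipient: [Class-B Person (section 8)? yes] AND [the claimant has no caring responsibilities for an adult? yes] → satisfied.
section 5 — Certified Resident: [the claimant is in receipt of a qualifying disability payment? yes] AND [the claimant does not occupy the dwelling as their main home? yes] AND [Certified Recipient (section 7)? yes] → satisfied.
section 2 — Tier VI Person: [the claimant's partner is in remunerative employment? yes] AND [the claimant is not a full-time student? no] → not satisfied.
section 6 — Class-N Beneficiary: [the claimant's partner is in remunerative employment? yes] AND [the claimant has not submitted a valid means declaration? yes] → satisfied.
section 3 — Essential Claimant: Tier VI Person (section 2)? no; the claimant has been resident for the qualifying period? yes; Class-N Beneficiary (section 6)? yes — 2 of 3 hold (need ≥2) → satisfied.
section 1 — Critical Household: [Certified Resident (section 5)? yes] AND [Essential Claimant (section 3)? yes] → satisfied.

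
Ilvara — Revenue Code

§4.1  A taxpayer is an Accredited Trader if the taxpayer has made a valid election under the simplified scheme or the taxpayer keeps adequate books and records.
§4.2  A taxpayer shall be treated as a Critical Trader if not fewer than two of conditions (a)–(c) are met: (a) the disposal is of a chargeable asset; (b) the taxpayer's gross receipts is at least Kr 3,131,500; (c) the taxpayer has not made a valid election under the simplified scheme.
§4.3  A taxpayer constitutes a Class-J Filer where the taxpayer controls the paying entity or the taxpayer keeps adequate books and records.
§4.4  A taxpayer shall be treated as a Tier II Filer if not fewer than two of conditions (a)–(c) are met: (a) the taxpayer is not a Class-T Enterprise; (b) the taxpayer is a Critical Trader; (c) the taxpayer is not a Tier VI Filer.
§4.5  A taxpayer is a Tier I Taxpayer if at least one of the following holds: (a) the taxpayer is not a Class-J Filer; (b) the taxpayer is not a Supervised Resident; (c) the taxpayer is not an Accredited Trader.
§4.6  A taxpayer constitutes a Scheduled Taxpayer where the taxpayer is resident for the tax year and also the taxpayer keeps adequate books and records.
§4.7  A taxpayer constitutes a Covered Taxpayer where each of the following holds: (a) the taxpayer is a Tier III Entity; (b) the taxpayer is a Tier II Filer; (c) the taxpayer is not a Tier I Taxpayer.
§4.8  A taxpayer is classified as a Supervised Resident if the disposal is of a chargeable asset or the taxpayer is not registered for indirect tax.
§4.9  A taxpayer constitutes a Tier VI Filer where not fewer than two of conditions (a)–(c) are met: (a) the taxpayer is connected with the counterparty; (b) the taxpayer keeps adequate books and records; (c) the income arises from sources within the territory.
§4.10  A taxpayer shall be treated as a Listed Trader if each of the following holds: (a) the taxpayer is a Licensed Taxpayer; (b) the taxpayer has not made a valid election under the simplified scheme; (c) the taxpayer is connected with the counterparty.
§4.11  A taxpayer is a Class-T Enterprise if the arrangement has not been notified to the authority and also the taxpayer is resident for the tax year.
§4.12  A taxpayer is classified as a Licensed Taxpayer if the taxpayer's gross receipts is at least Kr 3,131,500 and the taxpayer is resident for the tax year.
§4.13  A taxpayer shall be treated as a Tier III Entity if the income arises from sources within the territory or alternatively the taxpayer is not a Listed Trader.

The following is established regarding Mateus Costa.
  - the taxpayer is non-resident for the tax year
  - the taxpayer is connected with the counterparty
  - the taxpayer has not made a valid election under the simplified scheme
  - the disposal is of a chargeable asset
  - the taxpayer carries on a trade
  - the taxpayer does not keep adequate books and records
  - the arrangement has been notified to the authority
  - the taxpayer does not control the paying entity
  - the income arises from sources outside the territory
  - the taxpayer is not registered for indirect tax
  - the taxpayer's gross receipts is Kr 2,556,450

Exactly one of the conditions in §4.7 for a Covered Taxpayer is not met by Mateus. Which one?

§4.12 — Licensed Taxpayer: [taxpayer's gross receipts: Kr 2,556,450 ≥ Kr 3,131,500? no] AND [the taxpayer is resident for the tax year? no] → not satisfied.
§4.10 — Listed Trader: [Licensed Taxpayer (§4.12)? no] AND [the taxpayer has not made a valid election under the simplified scheme? yes] AND [the taxpayer is connected with the counterparty? yes] → not satisfied.
§4.13 — Tier III Entity: [the income arises from sources within the territory? no] OR [not a Listed Trader (§4.10)? yes] → satisfied.
§4.11 — Class-T Enterprise: [the arrangement has not been notified to the authority? no] AND [the taxpayer is resident for the tax year? no] → not satisfied.
§4.2 — Critical Trader: the disposal is of a chargeable asset? yes; taxpayer's gross receipts: Kr 2,556,450 ≥ Kr 3,131,500? no; the taxpayer has not made a valid election under the simplified scheme? yes — 2 of 3 hold (need ≥2) → satisfied.
§4.9 — Tier VI Filer: the taxpayer is connected with the counterparty? yes; the taxpayer keeps adequate books and records? no; the income arises from sources within the territory? no — 1 of 3 hold (need ≥2) → not satisfied.
§4.4 — Tier II Filer: not a Class-T Enterprise (§4.11)? yes; Critical Trader (§4.2)? yes; not a Tier VI Filer (§4.9)? yes — 3 of 3 hold (need ≥2) → satisfied.
§4.3 — Class-J Filer: [the taxpayer controls the paying entity? no] OR [the taxpayer keeps adequate books and records? no] → not satisfied.
§4.8 — Supervised Resident: [the disposal is of a chargeable asset? yes] OR [the taxpayer is not registered for indirect tax? yes] → satisfied.
§4.1 — Accredited Trader: [the taxpayer has made a valid election under the simplified scheme? no] OR [the taxpayer keeps adequate books and records? no] → not satisfied.
§4.5 — Tier I Taxpayer: [not a Class-J Filer (§4.3)? yes] OR [not a Supervised Resident (§4.8)? no] OR [not an Accredited Trader (§4.1)? yes] → satisfied.
§4.7 — Covered Taxpayer: [Tier III Entity (§4.13)? yes] AND [Tier II Filer (§4.4)? yes] AND [not a Tier I Taxpayer (§4.5)? no] → not satisfied.

Tier I Taxpayer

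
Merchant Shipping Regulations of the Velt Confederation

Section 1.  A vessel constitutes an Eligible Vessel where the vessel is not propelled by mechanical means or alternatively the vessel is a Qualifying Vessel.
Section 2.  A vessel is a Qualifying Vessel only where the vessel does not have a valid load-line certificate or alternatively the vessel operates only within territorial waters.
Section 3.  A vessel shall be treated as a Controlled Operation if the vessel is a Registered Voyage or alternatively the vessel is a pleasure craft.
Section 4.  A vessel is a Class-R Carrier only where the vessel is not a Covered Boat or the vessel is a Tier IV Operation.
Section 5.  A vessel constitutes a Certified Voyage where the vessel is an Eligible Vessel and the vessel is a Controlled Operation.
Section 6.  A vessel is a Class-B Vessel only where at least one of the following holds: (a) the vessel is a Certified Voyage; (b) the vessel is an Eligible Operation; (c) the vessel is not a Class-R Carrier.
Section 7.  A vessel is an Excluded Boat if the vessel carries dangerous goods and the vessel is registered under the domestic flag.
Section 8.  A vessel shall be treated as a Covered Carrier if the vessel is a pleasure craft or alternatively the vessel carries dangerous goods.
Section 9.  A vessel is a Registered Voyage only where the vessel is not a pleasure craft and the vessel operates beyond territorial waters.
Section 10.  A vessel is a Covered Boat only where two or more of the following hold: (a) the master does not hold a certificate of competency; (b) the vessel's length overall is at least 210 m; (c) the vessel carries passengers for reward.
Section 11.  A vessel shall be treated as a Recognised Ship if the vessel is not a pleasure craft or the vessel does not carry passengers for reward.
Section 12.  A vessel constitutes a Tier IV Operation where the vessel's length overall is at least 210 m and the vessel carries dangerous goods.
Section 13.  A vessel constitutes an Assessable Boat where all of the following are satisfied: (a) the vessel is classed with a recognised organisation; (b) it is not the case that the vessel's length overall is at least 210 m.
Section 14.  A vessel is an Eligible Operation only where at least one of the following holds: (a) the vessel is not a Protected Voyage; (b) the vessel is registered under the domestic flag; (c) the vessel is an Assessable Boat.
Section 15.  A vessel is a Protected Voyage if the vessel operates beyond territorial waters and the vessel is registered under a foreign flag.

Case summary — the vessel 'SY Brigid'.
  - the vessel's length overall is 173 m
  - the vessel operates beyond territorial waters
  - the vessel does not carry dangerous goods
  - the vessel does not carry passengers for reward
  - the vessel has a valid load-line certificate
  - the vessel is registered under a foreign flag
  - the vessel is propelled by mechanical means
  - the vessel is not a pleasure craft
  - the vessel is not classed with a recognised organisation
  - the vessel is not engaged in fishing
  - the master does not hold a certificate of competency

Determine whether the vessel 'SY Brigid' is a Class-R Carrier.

section 10 — Covered Boat: the master does not hold a certificate of competency? yes; vessel's length overall: 173 m ≥ 210 m? no; the vessel carries passengers for reward? no — 1 of 3 hold (need ≥2) → not satisfied.
section 12 — Tier IV Operation: [vessel's length overall: 173 m ≥ 210 m? no] AND [the vessel carries dangerous goods? no] → not satisfied.
section 4 — Class-R Carrier: [not a Covered Boat (section 10)? yes] OR [Tier IV Operation (section 12)? no] → satisfied.

Yes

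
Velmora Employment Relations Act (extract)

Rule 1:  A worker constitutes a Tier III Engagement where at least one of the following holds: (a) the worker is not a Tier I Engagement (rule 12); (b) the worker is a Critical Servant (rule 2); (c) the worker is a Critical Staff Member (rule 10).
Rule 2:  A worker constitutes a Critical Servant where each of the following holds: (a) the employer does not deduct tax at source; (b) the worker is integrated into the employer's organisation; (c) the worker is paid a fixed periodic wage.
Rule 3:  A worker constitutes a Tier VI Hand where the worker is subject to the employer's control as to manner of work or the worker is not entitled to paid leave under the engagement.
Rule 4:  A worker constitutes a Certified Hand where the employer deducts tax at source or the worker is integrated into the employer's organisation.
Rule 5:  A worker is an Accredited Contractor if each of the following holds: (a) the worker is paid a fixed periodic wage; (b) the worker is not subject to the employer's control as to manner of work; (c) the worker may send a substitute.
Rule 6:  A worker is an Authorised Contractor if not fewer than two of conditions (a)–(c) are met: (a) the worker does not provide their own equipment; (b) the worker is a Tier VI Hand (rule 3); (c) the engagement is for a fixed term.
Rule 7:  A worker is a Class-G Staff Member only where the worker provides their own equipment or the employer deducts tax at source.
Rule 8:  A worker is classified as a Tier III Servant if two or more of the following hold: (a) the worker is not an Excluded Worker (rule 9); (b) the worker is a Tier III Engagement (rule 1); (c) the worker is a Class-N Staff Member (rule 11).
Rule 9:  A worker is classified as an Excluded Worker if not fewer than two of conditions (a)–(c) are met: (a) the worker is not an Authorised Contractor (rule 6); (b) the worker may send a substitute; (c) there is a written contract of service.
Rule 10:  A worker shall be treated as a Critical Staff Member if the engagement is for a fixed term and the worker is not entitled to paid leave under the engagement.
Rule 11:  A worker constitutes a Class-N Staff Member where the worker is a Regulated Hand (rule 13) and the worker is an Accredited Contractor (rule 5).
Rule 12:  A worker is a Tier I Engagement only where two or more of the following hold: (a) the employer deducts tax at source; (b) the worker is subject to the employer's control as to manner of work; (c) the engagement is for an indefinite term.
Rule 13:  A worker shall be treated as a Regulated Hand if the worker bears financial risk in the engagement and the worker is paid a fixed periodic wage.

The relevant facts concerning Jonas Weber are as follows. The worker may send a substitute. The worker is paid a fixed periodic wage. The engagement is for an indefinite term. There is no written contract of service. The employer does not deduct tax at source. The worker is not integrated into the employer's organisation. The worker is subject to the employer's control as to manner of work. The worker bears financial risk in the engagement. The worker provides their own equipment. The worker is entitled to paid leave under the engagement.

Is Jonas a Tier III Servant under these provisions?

No

rule 3 — Tier VI Hand: [the worker is subject to the employer's control as to manner of work? yes] OR [the worker is not entitled to paid leave under the engagement? no] → satisfied.
rule 6 — Authorised Contractor: the worker does not provide their own equipment? no; Tier VI Hand (rule 3)? yes; the engagement is for a fixed term? no — 1 of 3 hold (need ≥2) → not satisfied.
rule 9 — Excluded Worker: not an Authorised Contractor (rule 6)? yes; the worker may send a substitute? yes; there is a written contract of service? no — 2 of 3 hold (need ≥2) → satisfied.
rule 12 — Tier I Engagement: the employer deducts tax at source? no; the worker is subject to the employer's control as to manner of work? yes; the engagement is for an indefinite term? yes — 2 of 3 hold (need ≥2) → satisfied.
rule 2 — Critical Servant: [the employer does not deduct tax at source? yes] AND [the worker is integrated into the employer's organisation? no] AND [the worker is paid a fixed periodic wage? yes] → not satisfied.
rule 10 — Critical Staff Member: [the engagement is for a fixed term? no] AND [the worker is not entitled to paid leave under the engagement? no] → not satisfied.
rule 1 — Tier III Engagement: [not a Tier I Engagement (rule 12)? no] OR [Critical Servant (rule 2)? no] OR [Critical Staff Member (rule 10)? no] → not satisfied.
rule 13 — Regulated Hand: [the worker bears financial risk in the engagement? yes] AND [the worker is paid a fixed periodic wage? yes] → satisfied.
rule 5 — Accredited Contractor: [the worker is paid a fixed periodic wage? yes] AND [the worker is not subject to the employer's control as to manner of work? no] AND [the worker may send a substitute? yes] → not satisfied.
rule 11 — Class-N Staff Member: [Regulated Hand (rule 13)? yes] AND [Accredited Contractor (rule 5)? no] → not satisfied.
rule 8 — Tier III Servant: not an Excluded Worker (rule 9)? no; Tier III Engagement (rule 1)? no; Class-N Staff Member (rule 11)? no — 0 of 3 hold (need ≥2) → not satisfied.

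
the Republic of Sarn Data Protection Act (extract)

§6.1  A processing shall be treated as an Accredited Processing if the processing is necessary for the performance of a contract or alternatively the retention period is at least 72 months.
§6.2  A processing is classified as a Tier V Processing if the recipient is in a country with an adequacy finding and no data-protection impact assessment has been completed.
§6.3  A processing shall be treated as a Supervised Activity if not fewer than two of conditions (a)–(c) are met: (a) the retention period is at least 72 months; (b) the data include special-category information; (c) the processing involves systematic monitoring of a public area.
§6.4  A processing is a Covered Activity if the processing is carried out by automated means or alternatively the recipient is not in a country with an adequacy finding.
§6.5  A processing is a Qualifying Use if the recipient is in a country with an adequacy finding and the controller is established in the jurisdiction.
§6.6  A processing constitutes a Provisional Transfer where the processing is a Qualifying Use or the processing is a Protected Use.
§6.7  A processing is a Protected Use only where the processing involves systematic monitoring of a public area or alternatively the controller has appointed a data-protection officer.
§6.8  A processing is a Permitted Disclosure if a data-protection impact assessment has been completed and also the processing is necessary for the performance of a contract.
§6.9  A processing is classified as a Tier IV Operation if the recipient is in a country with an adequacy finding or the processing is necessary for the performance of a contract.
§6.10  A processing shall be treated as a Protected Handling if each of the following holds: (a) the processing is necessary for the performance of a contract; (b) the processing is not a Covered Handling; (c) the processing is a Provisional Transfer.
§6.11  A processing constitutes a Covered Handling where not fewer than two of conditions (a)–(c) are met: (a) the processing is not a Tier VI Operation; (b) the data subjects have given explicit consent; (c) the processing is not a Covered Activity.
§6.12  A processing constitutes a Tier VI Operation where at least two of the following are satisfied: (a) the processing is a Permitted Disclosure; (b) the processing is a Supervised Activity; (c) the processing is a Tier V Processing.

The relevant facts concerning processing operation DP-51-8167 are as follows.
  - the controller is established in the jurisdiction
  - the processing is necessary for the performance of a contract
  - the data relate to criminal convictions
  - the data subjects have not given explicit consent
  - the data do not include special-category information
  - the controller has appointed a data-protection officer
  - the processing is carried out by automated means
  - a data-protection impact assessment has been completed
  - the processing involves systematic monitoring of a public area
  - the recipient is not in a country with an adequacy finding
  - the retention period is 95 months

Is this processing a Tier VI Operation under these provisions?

Yes

§6.8 — Permitted Disclosure: [a data-protection impact assessment has been completed? yes] AND [the processing is necessary for the performance of a contract? yes] → satisfied.
§6.3 — Supervised Activity: retention period: 95 months ≥ 72 months? yes; the data include special-category information? no; the processing involves systematic monitoring of a public area? yes — 2 of 3 hold (need ≥2) → satisfied.
§6.2 — Tier V Processing: [the recipient is in a country with an adequacy finding? no] AND [no data-protection impact assessment has been completed? no] → not satisfied.
§6.12 — Tier VI Operation: Permitted Disclosure (§6.8)? yes; Supervised Activity (§6.3)? yes; Tier V Processing (§6.2)? no — 2 of 3 hold (need ≥2) → satisfied.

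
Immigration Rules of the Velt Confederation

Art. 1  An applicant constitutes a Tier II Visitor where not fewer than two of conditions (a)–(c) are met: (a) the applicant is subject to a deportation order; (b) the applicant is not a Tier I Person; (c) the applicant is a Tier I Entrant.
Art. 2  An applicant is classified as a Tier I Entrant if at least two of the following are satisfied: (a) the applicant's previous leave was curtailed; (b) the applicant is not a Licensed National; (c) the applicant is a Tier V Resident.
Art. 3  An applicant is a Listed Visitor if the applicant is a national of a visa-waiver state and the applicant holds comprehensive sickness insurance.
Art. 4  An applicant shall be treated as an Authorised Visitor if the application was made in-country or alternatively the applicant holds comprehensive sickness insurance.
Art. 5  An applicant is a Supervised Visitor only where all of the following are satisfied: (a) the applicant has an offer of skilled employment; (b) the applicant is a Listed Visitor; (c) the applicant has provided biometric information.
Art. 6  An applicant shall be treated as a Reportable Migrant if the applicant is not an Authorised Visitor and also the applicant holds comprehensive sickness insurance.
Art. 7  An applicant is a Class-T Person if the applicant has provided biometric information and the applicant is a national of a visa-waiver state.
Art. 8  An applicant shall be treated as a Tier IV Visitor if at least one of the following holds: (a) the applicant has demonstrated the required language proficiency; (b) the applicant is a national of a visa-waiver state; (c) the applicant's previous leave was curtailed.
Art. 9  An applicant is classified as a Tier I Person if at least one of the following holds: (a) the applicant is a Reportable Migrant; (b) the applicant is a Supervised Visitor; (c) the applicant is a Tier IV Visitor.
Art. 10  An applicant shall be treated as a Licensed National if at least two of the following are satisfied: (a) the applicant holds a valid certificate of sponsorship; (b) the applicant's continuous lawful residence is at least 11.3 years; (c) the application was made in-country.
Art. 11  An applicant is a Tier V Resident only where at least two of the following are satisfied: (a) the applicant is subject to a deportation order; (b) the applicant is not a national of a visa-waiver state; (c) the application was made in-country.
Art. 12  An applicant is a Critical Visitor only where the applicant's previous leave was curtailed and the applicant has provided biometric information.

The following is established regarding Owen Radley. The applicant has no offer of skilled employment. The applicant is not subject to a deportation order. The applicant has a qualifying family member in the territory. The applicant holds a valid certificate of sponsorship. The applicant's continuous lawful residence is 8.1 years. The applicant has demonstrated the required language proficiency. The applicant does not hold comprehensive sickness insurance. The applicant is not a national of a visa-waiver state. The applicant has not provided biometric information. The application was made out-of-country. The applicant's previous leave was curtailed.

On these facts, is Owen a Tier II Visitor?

article 4 — Authorised Visitor: [the application was made in-country? no] OR [the applicant holds comprehensive sickness insurance? no] → not satisfied.
article 6 — Reportable Migrant: [not an Authorised Visitor (article 4)? yes] AND [the applicant holds comprehensive sickness insurance? no] → not satisfied.
article 3 — Listed Visitor: [the applicant is a national of a visa-waiver state? no] AND [the applicant holds comprehensive sickness insurance? no] → not satisfied.
article 5 — Supervised Visitor: [the applicant has an offer of skilled employment? no] AND [Listed Visitor (article 3)? no] AND [the applicant has provided biometric information? no] → not satisfied.
article 8 — Tier IV Visitor: [the applicant has demonstrated the required language proficiency? yes] OR [the applicant is a national of a visa-waiver state? no] OR [the applicant's previous leave was curtailed? yes] → satisfied.
article 9 — Tier I Person: [Reportable Migrant (article 6)? no] OR [Supervised Visitor (article 5)? no] OR [Tier IV Visitor (article 8)? yes] → satisfied.
article 10 — Licensed National: the applicant holds a valid certificate of sponsorship? yes; applicant's continuous lawful residence: 8.1 years ≥ 11.3 years? no; the application was made in-country? no — 1 of 3 hold (need ≥2) → not satisfied.
article 11 — Tier V Resident: the applicant is subject to a deportation order? no; the applicant is not a national of a visa-waiver state? yes; the application was made in-country? no — 1 of 3 hold (need ≥2) → not satisfied.
article 2 — Tier I Entrant: the applicant's previous leave was curtailed? yes; not a Licensed National (article 10)? yes; Tier V Resident (article 11)? no — 2 of 3 hold (need ≥2) → satisfied.
article 1 — Tier II Visitor: the applicant is subject to a deportation order? no; not a Tier I Person (article 9)? no; Tier I Entrant (article 2)? yes — 1 of 3 hold (need ≥2) → not satisfied.

No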